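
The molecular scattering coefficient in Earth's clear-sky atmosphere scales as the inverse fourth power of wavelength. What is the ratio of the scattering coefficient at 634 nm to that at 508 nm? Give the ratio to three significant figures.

Rayleigh scattering ∝ λ⁻⁴, so the ratio of coefficients is the inverse fourth power of the wavelength ratio.
σ(634)/σ(508) = (508/634)⁴ = (0.8013)⁴ = 0.4122.

0.412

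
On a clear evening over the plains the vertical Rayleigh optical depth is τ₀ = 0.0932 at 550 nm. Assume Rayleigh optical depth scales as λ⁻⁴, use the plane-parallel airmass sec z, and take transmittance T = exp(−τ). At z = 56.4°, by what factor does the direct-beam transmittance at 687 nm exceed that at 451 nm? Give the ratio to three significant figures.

1.35

Airmass: sec 56.4° = 1.8070.
τ(687 nm) = 0.0932 × (550/687)⁴ × 1.8070 = 0.0932 × 0.4108 × 1.8070 = 0.0692.
τ(451 nm) = 0.0932 × (550/451)⁴ × 1.8070 = 0.0932 × 2.2118 × 1.8070 = 0.3725.
T(687)/T(451) = exp(τ_B − τ_A) = exp(0.3033) = 1.3543.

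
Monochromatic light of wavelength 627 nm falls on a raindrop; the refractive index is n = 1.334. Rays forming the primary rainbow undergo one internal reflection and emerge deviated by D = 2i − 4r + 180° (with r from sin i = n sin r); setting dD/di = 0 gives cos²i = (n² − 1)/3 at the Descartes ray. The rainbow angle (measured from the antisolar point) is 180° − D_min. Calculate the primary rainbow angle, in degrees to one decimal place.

cos²i = (1.77956 − 1)/3 = 0.25985; i = arccos(0.50976) = 59.352°.
sin r = sin 59.352°/1.334 = 0.64492; r = 40.159°.
D_min = 2·59.352° − 4·40.159° + 180° = 138.067°.
Rainbow angle = 180° − D_min = 41.933°.

41.9°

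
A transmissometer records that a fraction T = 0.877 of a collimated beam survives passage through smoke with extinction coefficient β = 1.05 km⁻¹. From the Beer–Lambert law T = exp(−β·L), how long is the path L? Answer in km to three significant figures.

0.125 km

Beer–Lambert: T = exp(−βL) ⇒ L = −ln(T)/β = −ln(0.877)/1.05 = 0.1312/1.05 = 0.125 km.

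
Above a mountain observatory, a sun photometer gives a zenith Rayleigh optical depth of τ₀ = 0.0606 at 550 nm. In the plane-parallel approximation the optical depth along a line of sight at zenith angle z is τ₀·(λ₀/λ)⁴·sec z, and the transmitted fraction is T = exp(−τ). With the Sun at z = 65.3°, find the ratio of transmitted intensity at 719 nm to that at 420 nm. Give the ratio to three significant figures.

1.46

Airmass: sec 65.3° = 2.3931.
τ(719 nm) = 0.0606 × (550/719)⁴ × 2.3931 = 0.0606 × 0.3424 × 2.3931 = 0.0497.
τ(420 nm) = 0.0606 × (550/420)⁴ × 2.3931 = 0.0606 × 2.9407 × 2.3931 = 0.4265.
T(719)/T(420) = exp(τ_B − τ_A) = exp(0.3768) = 1.4576.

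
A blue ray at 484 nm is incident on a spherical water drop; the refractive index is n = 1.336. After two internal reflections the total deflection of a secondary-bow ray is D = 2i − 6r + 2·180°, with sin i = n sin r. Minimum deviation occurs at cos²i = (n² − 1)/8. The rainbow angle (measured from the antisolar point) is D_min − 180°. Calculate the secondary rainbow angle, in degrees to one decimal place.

cos²i = (1.78490 − 1)/8 = 0.09811; i = arccos(0.31323) = 71.746°.
sin r = sin 71.746°/1.336 = 0.71084; r = 45.303°.
D_min = 2·71.746° − 6·45.303° + 360° = 231.674°.
Rainbow angle = D_min − 180° = 51.674°.

51.7°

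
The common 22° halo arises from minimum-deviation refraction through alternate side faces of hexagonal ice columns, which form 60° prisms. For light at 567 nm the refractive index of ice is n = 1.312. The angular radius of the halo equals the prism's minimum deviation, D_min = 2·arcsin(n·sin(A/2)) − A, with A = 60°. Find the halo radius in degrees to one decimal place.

22.0°

n·sin(A/2) = 1.312 × sin 30° = 1.312 × 0.5000 = 0.6560.
D_min = 2·arcsin(0.6560) − 60° = 2 × 40.996° − 60° = 21.991°.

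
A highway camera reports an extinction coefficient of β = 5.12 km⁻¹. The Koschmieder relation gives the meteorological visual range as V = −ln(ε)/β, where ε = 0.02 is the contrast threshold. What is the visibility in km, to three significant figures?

0.764 km

V = −ln(0.02) / 5.12 = 3.912 / 5.12 = 0.7641 km.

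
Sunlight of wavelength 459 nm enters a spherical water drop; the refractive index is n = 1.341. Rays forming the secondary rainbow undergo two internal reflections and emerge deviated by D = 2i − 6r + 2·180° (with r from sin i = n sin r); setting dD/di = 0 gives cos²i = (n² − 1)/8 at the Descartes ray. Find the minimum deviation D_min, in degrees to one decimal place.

cos²i = (1.79828 − 1)/8 = 0.09979; i = arccos(0.31589) = 71.586°.
sin r = sin 71.586°/1.341 = 0.70753; r = 45.034°.
D_min = 2·71.586° − 6·45.034° + 360° = 232.966°.

233.0°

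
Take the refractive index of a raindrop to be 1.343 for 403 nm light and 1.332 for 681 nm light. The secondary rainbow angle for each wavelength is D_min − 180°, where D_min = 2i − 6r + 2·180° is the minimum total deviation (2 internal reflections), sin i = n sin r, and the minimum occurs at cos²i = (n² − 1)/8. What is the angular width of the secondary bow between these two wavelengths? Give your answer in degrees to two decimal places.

At 403 nm (n = 1.343): cos²i = 0.10046 → i = 71.522°, r = 44.928°, D_min = 233.478°, rainbow angle = 53.478°.
At 681 nm (n = 1.332): cos²i = 0.09678 → i = 71.875°, r = 45.520°, D_min = 230.628°, rainbow angle = 50.628°.
Angular width = |53.478° − 50.628°| = 2.849°.

2.85°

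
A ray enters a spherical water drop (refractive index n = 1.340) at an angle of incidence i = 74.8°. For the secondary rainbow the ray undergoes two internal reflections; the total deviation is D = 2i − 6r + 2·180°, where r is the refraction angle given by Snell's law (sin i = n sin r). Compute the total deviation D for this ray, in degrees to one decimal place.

233.2°

sin r = sin 74.8° / 1.340 = 0.9650/1.340 = 0.7202; r = 46.07°.
D = 2·74.8° − 6·46.07° + 2·180° = 149.60° − 276.41° + 360° = 233.19°.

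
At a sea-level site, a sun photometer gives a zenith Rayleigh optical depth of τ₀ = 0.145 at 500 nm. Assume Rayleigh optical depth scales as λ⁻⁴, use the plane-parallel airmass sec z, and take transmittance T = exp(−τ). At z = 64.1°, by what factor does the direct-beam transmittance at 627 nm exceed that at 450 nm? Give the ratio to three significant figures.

1.45

Airmass: sec 64.1° = 2.2894.
τ(627 nm) = 0.145 × (500/627)⁴ × 2.2894 = 0.145 × 0.4044 × 2.2894 = 0.1342.
τ(450 nm) = 0.145 × (500/450)⁴ × 2.2894 = 0.145 × 1.5242 × 2.2894 = 0.5060.
T(627)/T(450) = exp(τ_B − τ_A) = exp(0.3717) = 1.4502.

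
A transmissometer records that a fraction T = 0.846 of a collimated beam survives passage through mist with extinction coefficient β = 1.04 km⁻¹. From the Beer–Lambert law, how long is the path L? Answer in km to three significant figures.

Beer–Lambert: T = exp(−βL) ⇒ L = −ln(T)/β = −ln(0.846)/1.04 = 0.1672/1.04 = 0.1608 km.

0.161 km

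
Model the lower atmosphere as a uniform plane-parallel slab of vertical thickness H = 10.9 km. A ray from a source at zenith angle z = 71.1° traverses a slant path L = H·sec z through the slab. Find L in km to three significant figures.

33.7 km

sec z = 1/cos 71.1° = 3.0872.
L = 10.9 × 3.0872 = 33.651 km.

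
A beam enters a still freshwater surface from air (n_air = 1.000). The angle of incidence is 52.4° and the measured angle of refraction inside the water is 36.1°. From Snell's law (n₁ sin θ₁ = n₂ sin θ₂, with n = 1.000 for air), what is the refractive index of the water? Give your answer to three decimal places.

n = sin θ_i / sin θ_r = sin 52.4° / sin 36.1° = 0.7923 / 0.5892 = 1.3447.

1.345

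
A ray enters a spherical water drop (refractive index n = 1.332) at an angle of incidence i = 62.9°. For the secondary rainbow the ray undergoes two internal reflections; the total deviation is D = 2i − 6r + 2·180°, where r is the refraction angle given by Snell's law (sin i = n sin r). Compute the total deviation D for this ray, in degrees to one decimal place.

sin r = sin 62.9° / 1.332 = 0.8902/1.332 = 0.6683; r = 41.94°.
D = 2·62.9° − 6·41.94° + 2·180° = 125.80° − 251.63° + 360° = 234.17°.

234.2°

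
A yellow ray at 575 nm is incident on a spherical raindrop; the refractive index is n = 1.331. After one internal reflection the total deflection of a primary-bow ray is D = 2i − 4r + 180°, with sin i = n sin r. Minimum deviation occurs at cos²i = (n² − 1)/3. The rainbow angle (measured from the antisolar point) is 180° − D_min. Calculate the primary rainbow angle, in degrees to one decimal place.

42.4°

cos²i = (1.77156 − 1)/3 = 0.25719; i = arccos(0.50714) = 59.527°.
sin r = sin 59.527°/1.331 = 0.64753; r = 40.356°.
D_min = 2·59.527° − 4·40.356° + 180° = 137.630°.
Rainbow angle = 180° − D_min = 42.370°.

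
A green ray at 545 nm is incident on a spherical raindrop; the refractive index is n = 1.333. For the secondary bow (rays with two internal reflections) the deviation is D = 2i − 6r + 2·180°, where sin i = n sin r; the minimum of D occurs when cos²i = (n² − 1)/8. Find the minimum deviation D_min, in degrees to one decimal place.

cos²i = (1.77689 − 1)/8 = 0.09711; i = arccos(0.31163) = 71.843°.
sin r = sin 71.843°/1.333 = 0.71283; r = 45.466°.
D_min = 2·71.843° − 6·45.466° + 360° = 230.891°.

230.9°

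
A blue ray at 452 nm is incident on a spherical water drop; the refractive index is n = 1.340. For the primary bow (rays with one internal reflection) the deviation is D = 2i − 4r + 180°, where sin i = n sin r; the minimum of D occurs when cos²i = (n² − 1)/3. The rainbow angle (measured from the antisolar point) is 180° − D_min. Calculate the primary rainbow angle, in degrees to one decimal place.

cos²i = (1.79560 − 1)/3 = 0.26520; i = arccos(0.51498) = 59.004°.
sin r = sin 59.004°/1.340 = 0.63971; r = 39.770°.
D_min = 2·59.004° − 4·39.770° + 180° = 138.929°.
Rainbow angle = 180° − D_min = 41.071°.

41.1°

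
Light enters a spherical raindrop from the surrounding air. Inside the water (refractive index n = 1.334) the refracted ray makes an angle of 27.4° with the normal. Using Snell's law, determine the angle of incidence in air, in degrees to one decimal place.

Snell: sin θ_i = n · sin θ_r = 1.334 × sin 27.4° = 1.334 × 0.4602 = 0.6139.
θ_i = arcsin(0.6139) = 37.87°.

37.9°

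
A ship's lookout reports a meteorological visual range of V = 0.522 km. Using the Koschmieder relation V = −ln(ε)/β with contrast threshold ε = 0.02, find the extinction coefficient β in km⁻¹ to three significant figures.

7.49 km⁻¹

β = −ln(0.02) / V = 3.912 / 0.522 = 7.4943 km⁻¹.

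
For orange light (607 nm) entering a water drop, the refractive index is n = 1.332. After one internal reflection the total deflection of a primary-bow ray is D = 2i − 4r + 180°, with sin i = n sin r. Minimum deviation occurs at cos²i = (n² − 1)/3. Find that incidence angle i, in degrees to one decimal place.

59.5°

cos²i = (1.332² − 1)/3 = (1.77422 − 1)/3 = 0.25807.
cos i = 0.50801, so i = 59.469°.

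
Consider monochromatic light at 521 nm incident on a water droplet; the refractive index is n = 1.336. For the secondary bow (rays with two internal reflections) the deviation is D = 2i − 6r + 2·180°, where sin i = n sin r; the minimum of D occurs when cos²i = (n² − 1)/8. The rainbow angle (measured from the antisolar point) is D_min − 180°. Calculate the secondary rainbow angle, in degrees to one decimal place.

cos²i = (1.78490 − 1)/8 = 0.09811; i = arccos(0.31323) = 71.746°.
sin r = sin 71.746°/1.336 = 0.71084; r = 45.303°.
D_min = 2·71.746° − 6·45.303° + 360° = 231.674°.
Rainbow angle = D_min − 180° = 51.674°.

51.7°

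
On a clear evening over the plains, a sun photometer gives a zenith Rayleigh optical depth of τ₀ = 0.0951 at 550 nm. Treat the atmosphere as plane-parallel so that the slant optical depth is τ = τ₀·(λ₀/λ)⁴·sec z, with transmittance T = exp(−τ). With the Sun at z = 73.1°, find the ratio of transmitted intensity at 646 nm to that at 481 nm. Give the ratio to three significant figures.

1.47

Airmass: sec 73.1° = 3.4399.
τ(646 nm) = 0.0951 × (550/646)⁴ × 3.4399 = 0.0951 × 0.5254 × 3.4399 = 0.1719.
τ(481 nm) = 0.0951 × (550/481)⁴ × 3.4399 = 0.0951 × 1.7095 × 3.4399 = 0.5592.
T(646)/T(481) = exp(τ_B − τ_A) = exp(0.3874) = 1.4731.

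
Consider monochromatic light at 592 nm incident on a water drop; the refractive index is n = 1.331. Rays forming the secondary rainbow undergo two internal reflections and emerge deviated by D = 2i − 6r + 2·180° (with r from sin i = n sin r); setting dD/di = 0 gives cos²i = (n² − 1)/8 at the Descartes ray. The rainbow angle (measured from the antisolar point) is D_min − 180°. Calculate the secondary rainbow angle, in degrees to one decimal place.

cos²i = (1.77156 − 1)/8 = 0.09645; i = arccos(0.31056) = 71.907°.
sin r = sin 71.907°/1.331 = 0.71417; r = 45.575°.
D_min = 2·71.907° − 6·45.575° + 360° = 230.365°.
Rainbow angle = D_min − 180° = 50.365°.

50.4°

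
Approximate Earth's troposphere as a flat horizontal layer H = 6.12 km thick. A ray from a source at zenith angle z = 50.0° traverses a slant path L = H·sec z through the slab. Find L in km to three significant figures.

9.52 km

sec z = 1/cos 50.0° = 1.5557.
L = 6.12 × 1.5557 = 9.521 km.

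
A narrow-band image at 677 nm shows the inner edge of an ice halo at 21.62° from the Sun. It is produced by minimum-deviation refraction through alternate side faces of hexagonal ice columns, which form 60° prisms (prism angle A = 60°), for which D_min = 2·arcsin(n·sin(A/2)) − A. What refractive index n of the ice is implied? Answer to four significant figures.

Rearranging: n = sin((D_min + A)/2) / sin(A/2).
(D_min + A)/2 = (21.62° + 60°)/2 = 40.810°.
n = sin 40.810° / sin 30° = 0.6536 / 0.5000 = 1.3071.

1.307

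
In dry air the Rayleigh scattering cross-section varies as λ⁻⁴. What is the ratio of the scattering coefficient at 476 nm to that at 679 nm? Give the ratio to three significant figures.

Rayleigh scattering ∝ λ⁻⁴, so the ratio of coefficients is the inverse fourth power of the wavelength ratio.
σ(476)/σ(679) = (679/476)⁴ = (1.4265)⁴ = 4.14.

4.14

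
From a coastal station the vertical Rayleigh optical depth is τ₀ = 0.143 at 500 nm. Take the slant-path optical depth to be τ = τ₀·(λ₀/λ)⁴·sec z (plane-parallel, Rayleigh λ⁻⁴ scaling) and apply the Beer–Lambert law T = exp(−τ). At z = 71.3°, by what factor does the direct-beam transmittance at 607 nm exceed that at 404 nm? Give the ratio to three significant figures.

2.32

Airmass: sec 71.3° = 3.1190.
τ(607 nm) = 0.143 × (500/607)⁴ × 3.1190 = 0.143 × 0.4604 × 3.1190 = 0.2053.
τ(404 nm) = 0.143 × (500/404)⁴ × 3.1190 = 0.143 × 2.3461 × 3.1190 = 1.0464.
T(607)/T(404) = exp(τ_B − τ_A) = exp(0.8411) = 2.3189.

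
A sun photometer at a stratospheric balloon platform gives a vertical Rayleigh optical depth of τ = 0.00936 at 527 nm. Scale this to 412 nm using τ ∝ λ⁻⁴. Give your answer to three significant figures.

τ(412 nm) = τ(527 nm) × (527/412)⁴ = 0.00936 × (1.2791)⁴ = 0.00936 × 2.6770 = 0.0251.

0.0251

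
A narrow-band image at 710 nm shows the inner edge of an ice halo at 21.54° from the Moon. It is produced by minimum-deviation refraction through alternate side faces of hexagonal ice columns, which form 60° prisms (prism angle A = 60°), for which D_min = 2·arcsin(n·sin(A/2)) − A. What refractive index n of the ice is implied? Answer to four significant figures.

1.306

Rearranging: n = sin((D_min + A)/2) / sin(A/2).
(D_min + A)/2 = (21.54° + 60°)/2 = 40.770°.
n = sin 40.770° / sin 30° = 0.6530 / 0.5000 = 1.3060.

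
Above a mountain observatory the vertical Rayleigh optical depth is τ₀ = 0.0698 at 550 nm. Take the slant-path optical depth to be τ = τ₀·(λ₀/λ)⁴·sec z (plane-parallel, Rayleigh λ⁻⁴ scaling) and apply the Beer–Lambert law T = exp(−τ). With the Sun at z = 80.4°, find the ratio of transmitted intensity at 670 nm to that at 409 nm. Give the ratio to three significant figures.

Airmass: sec 80.4° = 5.9963.
τ(670 nm) = 0.0698 × (550/670)⁴ × 5.9963 = 0.0698 × 0.4541 × 5.9963 = 0.1901.
τ(409 nm) = 0.0698 × (550/409)⁴ × 5.9963 = 0.0698 × 3.2701 × 5.9963 = 1.3687.
T(670)/T(409) = exp(τ_B − τ_A) = exp(1.1786) = 3.2498.

3.25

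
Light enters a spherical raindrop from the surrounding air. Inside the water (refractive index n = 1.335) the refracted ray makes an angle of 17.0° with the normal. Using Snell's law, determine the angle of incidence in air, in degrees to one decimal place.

23.0°

Snell: sin θ_i = n · sin θ_r = 1.335 × sin 17.0° = 1.335 × 0.2924 = 0.3903.
θ_i = arcsin(0.3903) = 22.97°.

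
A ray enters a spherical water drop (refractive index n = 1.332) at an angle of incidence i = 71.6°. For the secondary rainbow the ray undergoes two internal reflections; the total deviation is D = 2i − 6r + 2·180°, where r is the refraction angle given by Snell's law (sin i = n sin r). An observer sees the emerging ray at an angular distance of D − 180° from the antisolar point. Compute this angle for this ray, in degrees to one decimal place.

sin r = sin 71.6° / 1.332 = 0.9489/1.332 = 0.7124; r = 45.43°.
D = 2·71.6° − 6·45.43° + 2·180° = 143.20° − 272.57° + 360° = 230.63°.
Angle from antisolar point = D − 180° = 50.63°.

50.6°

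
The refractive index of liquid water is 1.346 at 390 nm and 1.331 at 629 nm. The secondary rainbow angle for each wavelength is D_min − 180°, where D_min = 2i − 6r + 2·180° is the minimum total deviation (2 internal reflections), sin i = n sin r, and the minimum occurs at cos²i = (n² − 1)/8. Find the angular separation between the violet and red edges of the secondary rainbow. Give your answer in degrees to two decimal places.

At 390 nm (n = 1.346): cos²i = 0.10146 → i = 71.426°, r = 44.768°, D_min = 234.241°, rainbow angle = 54.241°.
At 629 nm (n = 1.331): cos²i = 0.09645 → i = 71.907°, r = 45.575°, D_min = 230.365°, rainbow angle = 50.365°.
Angular width = |54.241° − 50.365°| = 3.876°.

3.88°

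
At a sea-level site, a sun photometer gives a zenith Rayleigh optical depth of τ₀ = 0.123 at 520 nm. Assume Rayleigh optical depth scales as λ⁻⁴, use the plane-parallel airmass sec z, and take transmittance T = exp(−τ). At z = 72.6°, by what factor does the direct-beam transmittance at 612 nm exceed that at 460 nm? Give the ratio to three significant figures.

1.58

Airmass: sec 72.6° = 3.3440.
τ(612 nm) = 0.123 × (520/612)⁴ × 3.3440 = 0.123 × 0.5212 × 3.3440 = 0.2144.
τ(460 nm) = 0.123 × (520/460)⁴ × 3.3440 = 0.123 × 1.6330 × 3.3440 = 0.6717.
T(612)/T(460) = exp(τ_B − τ_A) = exp(0.4573) = 1.5798.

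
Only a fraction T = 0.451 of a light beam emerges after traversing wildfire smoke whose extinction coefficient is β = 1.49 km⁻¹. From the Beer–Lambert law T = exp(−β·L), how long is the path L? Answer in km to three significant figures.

Beer–Lambert: T = exp(−βL) ⇒ L = −ln(T)/β = −ln(0.451)/1.49 = 0.7963/1.49 = 0.5344 km.

0.534 km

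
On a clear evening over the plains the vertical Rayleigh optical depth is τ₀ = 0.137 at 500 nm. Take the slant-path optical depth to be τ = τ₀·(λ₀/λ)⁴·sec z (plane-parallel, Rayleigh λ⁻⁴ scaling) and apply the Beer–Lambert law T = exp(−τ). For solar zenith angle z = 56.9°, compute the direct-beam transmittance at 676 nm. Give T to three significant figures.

0.928

sec 56.9° = 1.8312.
τ = 0.137 × (500/676)⁴ × 1.8312 = 0.137 × 0.2993 × 1.8312 = 0.0751.
T = exp(−0.0751) = 0.9277.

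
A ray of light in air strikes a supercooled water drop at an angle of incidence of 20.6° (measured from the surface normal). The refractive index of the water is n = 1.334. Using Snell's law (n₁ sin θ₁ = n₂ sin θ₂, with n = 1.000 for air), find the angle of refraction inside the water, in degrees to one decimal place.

15.3°

Snell: sin θ_r = sin θ_i / n = sin 20.6° / 1.334 = 0.3518 / 1.334 = 0.2637.
θ_r = arcsin(0.2637) = 15.29°.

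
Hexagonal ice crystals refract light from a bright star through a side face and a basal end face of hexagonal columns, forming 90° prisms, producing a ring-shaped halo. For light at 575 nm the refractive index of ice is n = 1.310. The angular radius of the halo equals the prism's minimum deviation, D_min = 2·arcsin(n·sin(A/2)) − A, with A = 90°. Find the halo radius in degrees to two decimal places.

n·sin(A/2) = 1.310 × sin 45° = 1.310 × 0.7071 = 0.9263.
D_min = 2·arcsin(0.9263) − 90° = 2 × 67.867° − 90° = 45.733°.

45.73°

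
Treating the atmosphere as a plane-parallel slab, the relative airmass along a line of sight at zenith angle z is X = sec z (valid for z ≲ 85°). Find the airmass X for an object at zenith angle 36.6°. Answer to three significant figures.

1.25

X = sec z = 1/cos 36.6° = 1/0.8028 = 1.2456.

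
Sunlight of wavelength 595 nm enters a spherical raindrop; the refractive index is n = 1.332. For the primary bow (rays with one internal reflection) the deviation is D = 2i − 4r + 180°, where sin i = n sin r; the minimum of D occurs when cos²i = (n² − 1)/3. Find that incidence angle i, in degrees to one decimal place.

cos²i = (1.332² − 1)/3 = (1.77422 − 1)/3 = 0.25807.
cos i = 0.50801, so i = 59.469°.

59.5°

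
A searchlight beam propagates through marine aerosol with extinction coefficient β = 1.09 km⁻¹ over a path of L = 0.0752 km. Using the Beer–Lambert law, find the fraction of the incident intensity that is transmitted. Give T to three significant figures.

τ = β·L = 1.09 × 0.0752 = 0.0820.
T = exp(−0.0820) = 0.9213.

0.921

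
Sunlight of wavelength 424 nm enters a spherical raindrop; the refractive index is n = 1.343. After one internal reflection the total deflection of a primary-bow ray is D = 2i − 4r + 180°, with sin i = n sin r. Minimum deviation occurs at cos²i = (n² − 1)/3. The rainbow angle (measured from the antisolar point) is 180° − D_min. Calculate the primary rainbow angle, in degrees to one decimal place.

cos²i = (1.80365 − 1)/3 = 0.26788; i = arccos(0.51757) = 58.830°.
sin r = sin 58.830°/1.343 = 0.63711; r = 39.577°.
D_min = 2·58.830° − 4·39.577° + 180° = 139.354°.
Rainbow angle = 180° − D_min = 40.646°.

40.6°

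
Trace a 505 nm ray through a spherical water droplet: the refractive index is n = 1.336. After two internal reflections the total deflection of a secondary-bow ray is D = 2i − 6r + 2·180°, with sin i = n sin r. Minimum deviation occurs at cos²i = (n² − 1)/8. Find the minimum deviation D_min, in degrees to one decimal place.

231.7°

cos²i = (1.78490 − 1)/8 = 0.09811; i = arccos(0.31323) = 71.746°.
sin r = sin 71.746°/1.336 = 0.71084; r = 45.303°.
D_min = 2·71.746° − 6·45.303° + 360° = 231.674°.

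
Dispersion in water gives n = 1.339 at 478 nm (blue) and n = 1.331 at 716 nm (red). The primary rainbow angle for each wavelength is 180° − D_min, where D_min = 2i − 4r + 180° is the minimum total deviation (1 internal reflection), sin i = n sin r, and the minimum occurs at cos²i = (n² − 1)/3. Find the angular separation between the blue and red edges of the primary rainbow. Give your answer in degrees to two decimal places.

1.16°

At 478 nm (n = 1.339): cos²i = 0.26431 → i = 59.062°, r = 39.834°, D_min = 138.786°, rainbow angle = 41.214°.
At 716 nm (n = 1.331): cos²i = 0.25719 → i = 59.527°, r = 40.356°, D_min = 137.630°, rainbow angle = 42.370°.
Angular width = |41.214° − 42.370°| = 1.156°.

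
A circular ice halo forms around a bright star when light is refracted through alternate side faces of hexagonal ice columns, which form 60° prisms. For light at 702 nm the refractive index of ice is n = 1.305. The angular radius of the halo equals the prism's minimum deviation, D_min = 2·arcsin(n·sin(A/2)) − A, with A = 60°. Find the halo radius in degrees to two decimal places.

n·sin(A/2) = 1.305 × sin 30° = 1.305 × 0.5000 = 0.6525.
D_min = 2·arcsin(0.6525) − 60° = 2 × 40.730° − 60° = 21.461°.

21.46°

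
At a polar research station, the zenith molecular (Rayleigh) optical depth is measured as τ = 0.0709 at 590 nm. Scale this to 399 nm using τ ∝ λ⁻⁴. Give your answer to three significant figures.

τ(399 nm) = τ(590 nm) × (590/399)⁴ = 0.0709 × (1.4787)⁴ = 0.0709 × 4.7810 = 0.3390.

0.339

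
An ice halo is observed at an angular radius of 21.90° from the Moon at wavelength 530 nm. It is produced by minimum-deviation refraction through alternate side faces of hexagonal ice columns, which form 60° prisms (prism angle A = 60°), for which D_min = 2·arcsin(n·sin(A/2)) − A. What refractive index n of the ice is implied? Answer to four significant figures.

1.311

Rearranging: n = sin((D_min + A)/2) / sin(A/2).
(D_min + A)/2 = (21.90° + 60°)/2 = 40.950°.
n = sin 40.950° / sin 30° = 0.6554 / 0.5000 = 1.3108.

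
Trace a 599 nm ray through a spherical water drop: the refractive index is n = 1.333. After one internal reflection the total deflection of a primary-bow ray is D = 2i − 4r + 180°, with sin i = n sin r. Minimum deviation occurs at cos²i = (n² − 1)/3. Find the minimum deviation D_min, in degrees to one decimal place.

137.9°

cos²i = (1.77689 − 1)/3 = 0.25896; i = arccos(0.50888) = 59.410°.
sin r = sin 59.410°/1.333 = 0.64579; r = 40.225°.
D_min = 2·59.410° − 4·40.225° + 180° = 137.922°.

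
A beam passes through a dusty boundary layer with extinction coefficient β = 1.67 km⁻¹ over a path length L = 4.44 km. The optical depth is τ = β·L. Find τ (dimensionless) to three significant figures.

7.41

τ = β·L = 1.67 × 4.44 = 7.4148.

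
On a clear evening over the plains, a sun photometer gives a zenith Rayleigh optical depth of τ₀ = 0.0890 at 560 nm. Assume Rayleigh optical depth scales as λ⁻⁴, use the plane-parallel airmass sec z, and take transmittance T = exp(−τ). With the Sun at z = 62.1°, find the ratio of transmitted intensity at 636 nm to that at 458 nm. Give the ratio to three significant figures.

Airmass: sec 62.1° = 2.1371.
τ(636 nm) = 0.0890 × (560/636)⁴ × 2.1371 = 0.0890 × 0.6011 × 2.1371 = 0.1143.
τ(458 nm) = 0.0890 × (560/458)⁴ × 2.1371 = 0.0890 × 2.2351 × 2.1371 = 0.4251.
T(636)/T(458) = exp(τ_B − τ_A) = exp(0.3108) = 1.3645.

1.36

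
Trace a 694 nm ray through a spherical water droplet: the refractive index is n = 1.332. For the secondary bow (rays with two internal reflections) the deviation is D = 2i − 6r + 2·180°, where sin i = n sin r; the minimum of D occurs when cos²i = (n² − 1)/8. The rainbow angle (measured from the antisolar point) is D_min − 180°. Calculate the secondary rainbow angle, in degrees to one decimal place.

cos²i = (1.77422 − 1)/8 = 0.09678; i = arccos(0.31109) = 71.875°.
sin r = sin 71.875°/1.332 = 0.71350; r = 45.520°.
D_min = 2·71.875° − 6·45.520° + 360° = 230.628°.
Rainbow angle = D_min − 180° = 50.628°.

50.6°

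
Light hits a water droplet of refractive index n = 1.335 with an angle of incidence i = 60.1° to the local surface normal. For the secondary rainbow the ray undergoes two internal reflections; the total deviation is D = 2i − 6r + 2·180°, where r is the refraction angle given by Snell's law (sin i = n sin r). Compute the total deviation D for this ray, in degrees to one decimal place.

237.2°

sin r = sin 60.1° / 1.335 = 0.8669/1.335 = 0.6494; r = 40.49°.
D = 2·60.1° − 6·40.49° + 2·180° = 120.20° − 242.96° + 360° = 237.24°.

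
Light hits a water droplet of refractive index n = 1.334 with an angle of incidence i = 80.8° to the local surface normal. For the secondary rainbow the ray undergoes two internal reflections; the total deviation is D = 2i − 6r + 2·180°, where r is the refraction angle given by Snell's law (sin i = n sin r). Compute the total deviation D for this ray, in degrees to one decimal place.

sin r = sin 80.8° / 1.334 = 0.9871/1.334 = 0.7400; r = 47.73°.
D = 2·80.8° − 6·47.73° + 2·180° = 161.60° − 286.38° + 360° = 235.22°.

235.2°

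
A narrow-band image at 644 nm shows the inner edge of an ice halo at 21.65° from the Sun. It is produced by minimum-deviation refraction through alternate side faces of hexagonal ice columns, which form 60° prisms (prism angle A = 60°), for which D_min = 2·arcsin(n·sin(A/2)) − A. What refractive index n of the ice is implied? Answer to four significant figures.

Rearranging: n = sin((D_min + A)/2) / sin(A/2).
(D_min + A)/2 = (21.65° + 60°)/2 = 40.825°.
n = sin 40.825° / sin 30° = 0.6538 / 0.5000 = 1.3075.

1.308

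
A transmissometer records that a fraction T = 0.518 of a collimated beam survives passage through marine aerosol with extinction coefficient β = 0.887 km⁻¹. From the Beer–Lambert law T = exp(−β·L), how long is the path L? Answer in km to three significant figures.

Beer–Lambert: T = exp(−βL) ⇒ L = −ln(T)/β = −ln(0.518)/0.887 = 0.6578/0.887 = 0.7416 km.

0.742 km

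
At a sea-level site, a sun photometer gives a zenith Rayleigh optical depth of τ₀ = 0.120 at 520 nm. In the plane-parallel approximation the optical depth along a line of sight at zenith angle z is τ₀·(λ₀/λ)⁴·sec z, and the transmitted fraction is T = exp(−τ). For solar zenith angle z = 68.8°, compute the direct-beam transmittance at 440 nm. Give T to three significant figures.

sec 68.8° = 2.7653.
τ = 0.120 × (520/440)⁴ × 2.7653 = 0.120 × 1.9508 × 2.7653 = 0.6473.
T = exp(−0.6473) = 0.5234.

0.523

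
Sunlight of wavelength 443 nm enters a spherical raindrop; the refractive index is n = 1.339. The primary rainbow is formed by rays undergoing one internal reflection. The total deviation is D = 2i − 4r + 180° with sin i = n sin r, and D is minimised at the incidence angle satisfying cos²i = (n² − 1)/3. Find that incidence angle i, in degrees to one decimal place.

59.1°

cos²i = (1.339² − 1)/3 = (1.79292 − 1)/3 = 0.26431.
cos i = 0.51411, so i = 59.062°.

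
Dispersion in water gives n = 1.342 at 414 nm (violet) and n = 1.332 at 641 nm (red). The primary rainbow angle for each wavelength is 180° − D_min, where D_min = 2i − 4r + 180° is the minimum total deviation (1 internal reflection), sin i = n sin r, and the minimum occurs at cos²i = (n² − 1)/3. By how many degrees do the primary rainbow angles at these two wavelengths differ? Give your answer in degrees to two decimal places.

1.44°

At 414 nm (n = 1.342): cos²i = 0.26699 → i = 58.888°, r = 39.641°, D_min = 139.213°, rainbow angle = 40.787°.
At 641 nm (n = 1.332): cos²i = 0.25807 → i = 59.469°, r = 40.290°, D_min = 137.776°, rainbow angle = 42.224°.
Angular width = |40.787° − 42.224°| = 1.437°.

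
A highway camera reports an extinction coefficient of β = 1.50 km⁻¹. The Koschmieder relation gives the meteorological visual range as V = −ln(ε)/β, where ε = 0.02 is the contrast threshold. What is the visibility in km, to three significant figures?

2.61 km

V = −ln(0.02) / 1.50 = 3.912 / 1.50 = 2.6080 km.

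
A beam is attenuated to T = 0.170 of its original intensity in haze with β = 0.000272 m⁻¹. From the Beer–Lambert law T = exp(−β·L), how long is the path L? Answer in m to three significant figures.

6510 m

Beer–Lambert: T = exp(−βL) ⇒ L = −ln(T)/β = −ln(0.170)/0.000272 = 1.7720/0.000272 = 6515 m.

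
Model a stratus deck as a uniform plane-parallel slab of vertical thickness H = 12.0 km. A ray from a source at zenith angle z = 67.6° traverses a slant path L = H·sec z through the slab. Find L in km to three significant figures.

sec z = 1/cos 67.6° = 2.6242.
L = 12.0 × 2.6242 = 31.490 km.

31.5 km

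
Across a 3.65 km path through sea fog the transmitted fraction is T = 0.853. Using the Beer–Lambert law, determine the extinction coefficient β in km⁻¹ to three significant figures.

0.0436 km⁻¹

Beer–Lambert: T = exp(−βL) ⇒ β = −ln(T)/L = −ln(0.853)/3.65 = 0.1590/3.65 = 0.04356 km⁻¹.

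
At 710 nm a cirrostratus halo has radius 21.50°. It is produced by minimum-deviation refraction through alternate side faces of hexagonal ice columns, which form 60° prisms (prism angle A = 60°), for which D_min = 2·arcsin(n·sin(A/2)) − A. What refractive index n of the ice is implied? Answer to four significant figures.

Rearranging: n = sin((D_min + A)/2) / sin(A/2).
(D_min + A)/2 = (21.50° + 60°)/2 = 40.750°.
n = sin 40.750° / sin 30° = 0.6528 / 0.5000 = 1.3055.

1.306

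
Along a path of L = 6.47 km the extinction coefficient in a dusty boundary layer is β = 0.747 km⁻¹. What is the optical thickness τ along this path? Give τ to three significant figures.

4.83

τ = β·L = 0.747 × 6.47 = 4.8331.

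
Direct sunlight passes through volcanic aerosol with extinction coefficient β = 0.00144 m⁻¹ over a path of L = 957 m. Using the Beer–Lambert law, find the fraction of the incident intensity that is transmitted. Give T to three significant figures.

τ = β·L = 0.00144 × 957 = 1.3781.
T = exp(−1.3781) = 0.2521.

0.252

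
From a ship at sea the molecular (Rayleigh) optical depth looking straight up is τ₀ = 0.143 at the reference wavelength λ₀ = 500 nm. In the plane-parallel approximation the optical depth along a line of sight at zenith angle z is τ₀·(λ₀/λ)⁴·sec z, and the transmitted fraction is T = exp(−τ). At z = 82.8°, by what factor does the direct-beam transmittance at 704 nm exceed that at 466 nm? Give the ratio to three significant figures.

Airmass: sec 82.8° = 7.9787.
τ(704 nm) = 0.143 × (500/704)⁴ × 7.9787 = 0.143 × 0.2544 × 7.9787 = 0.2903.
τ(466 nm) = 0.143 × (500/466)⁴ × 7.9787 = 0.143 × 1.3254 × 7.9787 = 1.5122.
T(704)/T(466) = exp(τ_B − τ_A) = exp(1.2219) = 3.3936.

3.39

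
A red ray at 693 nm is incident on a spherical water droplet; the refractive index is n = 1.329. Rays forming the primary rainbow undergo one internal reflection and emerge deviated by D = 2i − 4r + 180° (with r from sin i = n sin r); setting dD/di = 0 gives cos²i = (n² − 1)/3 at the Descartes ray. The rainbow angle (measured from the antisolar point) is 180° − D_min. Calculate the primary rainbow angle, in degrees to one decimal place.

42.7°

cos²i = (1.76624 − 1)/3 = 0.25541; i = arccos(0.50538) = 59.643°.
sin r = sin 59.643°/1.329 = 0.64928; r = 40.487°.
D_min = 2·59.643° − 4·40.487° + 180° = 137.337°.
Rainbow angle = 180° − D_min = 42.663°.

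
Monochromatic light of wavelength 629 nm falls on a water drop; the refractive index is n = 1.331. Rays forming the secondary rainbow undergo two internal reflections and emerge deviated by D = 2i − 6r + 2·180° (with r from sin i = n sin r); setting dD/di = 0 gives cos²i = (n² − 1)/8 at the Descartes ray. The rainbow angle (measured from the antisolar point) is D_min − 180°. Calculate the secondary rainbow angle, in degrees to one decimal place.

cos²i = (1.77156 − 1)/8 = 0.09645; i = arccos(0.31056) = 71.907°.
sin r = sin 71.907°/1.331 = 0.71417; r = 45.575°.
D_min = 2·71.907° − 6·45.575° + 360° = 230.365°.
Rainbow angle = D_min − 180° = 50.365°.

50.4°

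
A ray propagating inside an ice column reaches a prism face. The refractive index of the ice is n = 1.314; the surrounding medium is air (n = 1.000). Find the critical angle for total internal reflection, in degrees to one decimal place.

49.6°

sin θ_c = n_air / n = 1.000 / 1.314 = 0.7610.
θ_c = arcsin(0.7610) = 49.56°.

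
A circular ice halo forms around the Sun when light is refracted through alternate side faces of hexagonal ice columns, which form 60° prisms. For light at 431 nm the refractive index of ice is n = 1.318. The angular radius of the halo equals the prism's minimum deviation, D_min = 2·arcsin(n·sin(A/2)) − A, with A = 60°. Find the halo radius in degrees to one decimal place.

n·sin(A/2) = 1.318 × sin 30° = 1.318 × 0.5000 = 0.6590.
D_min = 2·arcsin(0.6590) − 60° = 2 × 41.224° − 60° = 22.447°.

22.4°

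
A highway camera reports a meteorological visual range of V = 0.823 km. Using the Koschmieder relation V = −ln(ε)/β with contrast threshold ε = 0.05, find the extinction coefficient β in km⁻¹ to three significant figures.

3.64 km⁻¹

β = −ln(0.05) / V = 2.996 / 0.823 = 3.6400 km⁻¹.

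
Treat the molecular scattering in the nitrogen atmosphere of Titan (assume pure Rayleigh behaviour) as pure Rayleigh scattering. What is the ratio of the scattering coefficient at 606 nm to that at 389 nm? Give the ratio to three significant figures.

0.170

Rayleigh scattering ∝ λ⁻⁴, so the ratio of coefficients is the inverse fourth power of the wavelength ratio.
σ(606)/σ(389) = (389/606)⁴ = (0.6419)⁴ = 0.1698.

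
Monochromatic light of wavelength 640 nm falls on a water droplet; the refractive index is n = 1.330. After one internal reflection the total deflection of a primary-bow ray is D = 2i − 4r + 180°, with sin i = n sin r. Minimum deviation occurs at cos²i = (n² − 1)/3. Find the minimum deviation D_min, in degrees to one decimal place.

137.5°

cos²i = (1.76890 − 1)/3 = 0.25630; i = arccos(0.50626) = 59.585°.
sin r = sin 59.585°/1.330 = 0.64841; r = 40.422°.
D_min = 2·59.585° − 4·40.422° + 180° = 137.484°.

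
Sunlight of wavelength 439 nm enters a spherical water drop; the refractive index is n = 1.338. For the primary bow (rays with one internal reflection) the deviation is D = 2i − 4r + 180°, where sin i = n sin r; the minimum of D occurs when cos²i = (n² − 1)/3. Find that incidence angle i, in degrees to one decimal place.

59.1°

cos²i = (1.338² − 1)/3 = (1.79024 − 1)/3 = 0.26341.
cos i = 0.51324, so i = 59.120°.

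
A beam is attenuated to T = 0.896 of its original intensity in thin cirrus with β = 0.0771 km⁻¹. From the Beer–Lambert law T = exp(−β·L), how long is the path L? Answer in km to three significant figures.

Beer–Lambert: T = exp(−βL) ⇒ L = −ln(T)/β = −ln(0.896)/0.0771 = 0.1098/0.0771 = 1.424 km.

1.42 km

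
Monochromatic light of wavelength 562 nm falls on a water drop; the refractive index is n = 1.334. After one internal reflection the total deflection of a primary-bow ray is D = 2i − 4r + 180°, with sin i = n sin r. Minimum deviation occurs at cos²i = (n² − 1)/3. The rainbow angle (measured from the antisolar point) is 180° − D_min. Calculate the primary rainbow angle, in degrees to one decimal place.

41.9°

cos²i = (1.77956 − 1)/3 = 0.25985; i = arccos(0.50976) = 59.352°.
sin r = sin 59.352°/1.334 = 0.64492; r = 40.159°.
D_min = 2·59.352° − 4·40.159° + 180° = 138.067°.
Rainbow angle = 180° − D_min = 41.933°.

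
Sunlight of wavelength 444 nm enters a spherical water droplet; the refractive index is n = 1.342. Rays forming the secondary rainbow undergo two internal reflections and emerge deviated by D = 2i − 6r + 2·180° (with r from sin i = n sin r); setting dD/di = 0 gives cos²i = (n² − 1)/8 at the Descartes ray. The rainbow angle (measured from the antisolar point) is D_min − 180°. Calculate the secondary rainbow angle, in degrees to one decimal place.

53.2°

cos²i = (1.80096 − 1)/8 = 0.10012; i = arccos(0.31642) = 71.554°.
sin r = sin 71.554°/1.342 = 0.70687; r = 44.981°.
D_min = 2·71.554° − 6·44.981° + 360° = 233.222°.
Rainbow angle = D_min − 180° = 53.222°.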